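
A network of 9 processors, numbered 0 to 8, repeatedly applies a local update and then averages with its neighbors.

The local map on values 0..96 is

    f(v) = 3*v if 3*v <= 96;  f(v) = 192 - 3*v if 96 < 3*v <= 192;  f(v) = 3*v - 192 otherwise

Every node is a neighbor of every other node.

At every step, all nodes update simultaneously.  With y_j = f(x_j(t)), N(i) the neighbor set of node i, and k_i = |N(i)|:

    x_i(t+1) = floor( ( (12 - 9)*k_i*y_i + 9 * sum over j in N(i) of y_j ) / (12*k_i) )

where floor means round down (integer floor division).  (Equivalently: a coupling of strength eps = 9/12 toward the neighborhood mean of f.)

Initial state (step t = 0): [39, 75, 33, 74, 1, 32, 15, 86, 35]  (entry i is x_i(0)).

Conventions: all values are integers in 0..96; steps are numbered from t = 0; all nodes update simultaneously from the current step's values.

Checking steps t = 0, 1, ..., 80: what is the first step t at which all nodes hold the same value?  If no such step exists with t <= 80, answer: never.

Simulating step by step:
t=0: [39, 75, 33, 74, 1, 32, 15, 86, 35]  (not all equal)
t=1: [61, 54, 64, 54, 49, 64, 56, 59, 63]  (not all equal)
t=2: [16, 19, 14, 19, 21, 14, 18, 16, 15]  (not all equal)
t=3: [50, 51, 49, 51, 52, 49, 51, 50, 49]  (not all equal)
t=4: [41, 40, 41, 40, 40, 41, 40, 41, 41]  (not all equal)
t=5: [70, 70, 70, 70, 70, 70, 70, 70, 70]  (all equal)

Answer: 5
Key observation: Synchronization is absorbing here: once all nodes are equal they stay equal, and step 5 is the first all-equal step.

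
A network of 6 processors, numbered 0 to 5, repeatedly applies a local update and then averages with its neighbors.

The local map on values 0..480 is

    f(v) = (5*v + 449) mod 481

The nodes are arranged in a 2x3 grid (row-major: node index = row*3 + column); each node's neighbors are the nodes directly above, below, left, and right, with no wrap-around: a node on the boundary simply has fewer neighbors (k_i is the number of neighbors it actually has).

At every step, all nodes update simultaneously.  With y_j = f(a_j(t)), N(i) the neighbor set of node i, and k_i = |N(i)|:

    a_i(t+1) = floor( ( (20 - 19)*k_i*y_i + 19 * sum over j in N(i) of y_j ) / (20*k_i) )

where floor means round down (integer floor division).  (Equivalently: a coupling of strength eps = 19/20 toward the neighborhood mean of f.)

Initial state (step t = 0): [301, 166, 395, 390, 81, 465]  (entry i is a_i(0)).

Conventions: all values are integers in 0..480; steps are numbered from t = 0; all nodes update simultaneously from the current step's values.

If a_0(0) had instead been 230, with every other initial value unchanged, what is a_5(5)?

Simulating step by step:
t=0: [230, 166, 395, 390, 81, 465]
t=1: [384, 189, 326, 275, 386, 204]
t=2: [408, 355, 225, 446, 288, 291]
t=3: [276, 224, 368, 265, 350, 297]
t=4: [236, 331, 82, 330, 161, 304]
t=5: [177, 280, 125, 235, 141, 320]

Answer: a_5(5) = 320
Key observation: This trace re-runs the system from the modified initial state.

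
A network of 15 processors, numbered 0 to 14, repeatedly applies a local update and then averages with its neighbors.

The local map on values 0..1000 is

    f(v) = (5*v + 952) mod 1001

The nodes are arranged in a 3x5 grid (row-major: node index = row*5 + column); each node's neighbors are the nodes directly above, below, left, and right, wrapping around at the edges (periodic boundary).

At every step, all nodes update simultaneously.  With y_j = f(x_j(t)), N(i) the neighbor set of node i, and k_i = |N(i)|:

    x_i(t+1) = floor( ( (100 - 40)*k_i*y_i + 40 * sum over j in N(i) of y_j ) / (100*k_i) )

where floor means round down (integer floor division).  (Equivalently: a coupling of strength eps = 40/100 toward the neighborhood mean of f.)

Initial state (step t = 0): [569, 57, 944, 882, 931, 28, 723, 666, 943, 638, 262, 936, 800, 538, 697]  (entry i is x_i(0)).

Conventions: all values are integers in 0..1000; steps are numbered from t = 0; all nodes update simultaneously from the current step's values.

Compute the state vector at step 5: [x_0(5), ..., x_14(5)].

Answer: [688, 365, 677, 719, 618, 561, 403, 585, 726, 829, 426, 284, 732, 429, 656]

Derivation:
t=0: [569, 57, 944, 882, 931, 28, 723, 666, 943, 638, 262, 936, 800, 538, 697]
t=1: [595, 406, 582, 471, 533, 230, 461, 450, 538, 261, 350, 576, 789, 623, 423]
t=2: [793, 874, 753, 399, 523, 273, 363, 383, 465, 294, 611, 780, 730, 227, 201]
t=3: [667, 514, 700, 730, 661, 399, 693, 754, 395, 462, 305, 677, 609, 328, 680]
t=4: [389, 459, 551, 580, 300, 710, 499, 708, 771, 402, 475, 439, 805, 640, 366]
t=5: [688, 365, 677, 719, 618, 561, 403, 585, 726, 829, 426, 284, 732, 429, 656]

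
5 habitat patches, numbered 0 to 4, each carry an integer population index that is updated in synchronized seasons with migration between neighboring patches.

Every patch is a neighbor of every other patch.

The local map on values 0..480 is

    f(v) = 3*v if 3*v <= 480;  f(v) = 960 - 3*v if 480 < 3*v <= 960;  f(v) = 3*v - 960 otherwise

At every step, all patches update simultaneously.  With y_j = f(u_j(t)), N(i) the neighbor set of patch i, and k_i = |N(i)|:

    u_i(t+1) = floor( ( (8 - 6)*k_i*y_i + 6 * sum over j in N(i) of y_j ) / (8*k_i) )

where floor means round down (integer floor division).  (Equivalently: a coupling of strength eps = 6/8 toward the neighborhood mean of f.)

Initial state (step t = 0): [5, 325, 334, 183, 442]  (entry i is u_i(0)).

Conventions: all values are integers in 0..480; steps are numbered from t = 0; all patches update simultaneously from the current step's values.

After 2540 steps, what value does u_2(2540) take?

Simulating step by step:
t=0: [5, 325, 334, 183, 442]
t=1: [160, 160, 161, 184, 182]
t=2: [453, 453, 453, 449, 449]
t=3: [394, 394, 394, 393, 393]
t=4: [220, 220, 220, 220, 220]
t=5: [300, 300, 300, 300, 300]
t=6: [60, 60, 60, 60, 60]
t=7: [180, 180, 180, 180, 180]
t=8: [420, 420, 420, 420, 420]
t=9: [300, 300, 300, 300, 300]

Answer: u_2(2540) = 420
Key observation: The state at step 5, [300, 300, 300, 300, 300], reappears at step 9: the system is in a cycle of period 4 from step 5 on.  Therefore the state at step 2540 equals the state at step 5 + ((2540 - 5) mod 4) = 8, which is [420, 420, 420, 420, 420].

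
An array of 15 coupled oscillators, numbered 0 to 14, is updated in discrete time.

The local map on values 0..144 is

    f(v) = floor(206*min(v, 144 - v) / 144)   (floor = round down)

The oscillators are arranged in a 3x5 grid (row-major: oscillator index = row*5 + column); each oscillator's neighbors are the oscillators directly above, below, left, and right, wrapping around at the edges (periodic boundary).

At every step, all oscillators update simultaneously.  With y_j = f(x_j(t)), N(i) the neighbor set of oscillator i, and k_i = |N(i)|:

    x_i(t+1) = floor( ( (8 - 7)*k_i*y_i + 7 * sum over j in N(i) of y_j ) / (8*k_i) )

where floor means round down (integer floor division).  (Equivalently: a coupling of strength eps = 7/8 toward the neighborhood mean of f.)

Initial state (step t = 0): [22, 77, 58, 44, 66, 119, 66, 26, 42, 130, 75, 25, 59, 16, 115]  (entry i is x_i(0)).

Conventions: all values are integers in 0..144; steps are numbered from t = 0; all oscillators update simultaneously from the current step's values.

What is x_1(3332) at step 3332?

Answer: x_1(3332) = 74
Key observation: The state at step 23, [100, 100, 100, 100, 100, 100, 100, 100, 100, 100, 100, 100, 100, 100, 100], reappears at step 33: the system is in a cycle of period 10 from step 23 on.  Therefore the state at step 3332 equals the state at step 23 + ((3332 - 23) mod 10) = 32, which is [74, 74, 74, 74, 74, 74, 74, 74, 74, 74, 74, 74, 74, 74, 74].

Derivation:
t=0: [22, 77, 58, 44, 66, 119, 66, 26, 42, 130, 75, 25, 59, 16, 115]
t=1: [74, 64, 71, 64, 45, 57, 55, 74, 38, 52, 43, 85, 49, 56, 56]
t=2: [77, 90, 89, 76, 83, 78, 87, 78, 82, 70, 83, 76, 88, 74, 71]
t=3: [87, 86, 85, 89, 96, 91, 89, 83, 96, 93, 95, 83, 90, 92, 94]
t=4: [74, 82, 81, 74, 74, 75, 82, 78, 76, 70, 77, 78, 82, 73, 71]
t=5: [95, 92, 92, 97, 100, 96, 92, 91, 98, 99, 97, 90, 93, 97, 99]
t=6: [68, 73, 72, 67, 65, 68, 73, 71, 67, 64, 69, 72, 73, 67, 64]
t=7: [97, 101, 99, 96, 93, 96, 100, 100, 95, 93, 97, 100, 100, 95, 93]
t=8: [67, 63, 63, 68, 70, 67, 63, 64, 68, 70, 67, 62, 64, 68, 70]
t=9: [95, 90, 91, 96, 98, 95, 90, 91, 96, 98, 94, 91, 91, 96, 98]
t=10: [70, 74, 73, 68, 66, 70, 74, 73, 68, 66, 70, 75, 73, 68, 66]
t=11: [98, 99, 99, 97, 95, 98, 99, 99, 97, 95, 98, 99, 99, 97, 95]
t=12: [65, 64, 64, 67, 68, 65, 64, 64, 67, 68, 65, 64, 64, 67, 68]
t=13: [92, 91, 91, 94, 95, 92, 91, 91, 94, 95, 92, 91, 91, 94, 95]
t=14: [73, 74, 74, 71, 71, 73, 74, 74, 71, 71, 73, 74, 74, 71, 71]
t=15: [100, 100, 100, 100, 101, 100, 100, 100, 100, 101, 100, 100, 100, 100, 101]
t=16: [61, 62, 62, 61, 61, 61, 62, 62, 61, 61, 61, 62, 62, 61, 61]
t=17: [87, 87, 87, 87, 87, 87, 87, 87, 87, 87, 87, 87, 87, 87, 87]
t=18: [81, 81, 81, 81, 81, 81, 81, 81, 81, 81, 81, 81, 81, 81, 81]
t=19: [90, 90, 90, 90, 90, 90, 90, 90, 90, 90, 90, 90, 90, 90, 90]
t=20: [77, 77, 77, 77, 77, 77, 77, 77, 77, 77, 77, 77, 77, 77, 77]
t=21: [95, 95, 95, 95, 95, 95, 95, 95, 95, 95, 95, 95, 95, 95, 95]
t=22: [70, 70, 70, 70, 70, 70, 70, 70, 70, 70, 70, 70, 70, 70, 70]
t=23: [100, 100, 100, 100, 100, 100, 100, 100, 100, 100, 100, 100, 100, 100, 100]
t=24: [62, 62, 62, 62, 62, 62, 62, 62, 62, 62, 62, 62, 62, 62, 62]
t=25: [88, 88, 88, 88, 88, 88, 88, 88, 88, 88, 88, 88, 88, 88, 88]
t=26: [80, 80, 80, 80, 80, 80, 80, 80, 80, 80, 80, 80, 80, 80, 80]
t=27: [91, 91, 91, 91, 91, 91, 91, 91, 91, 91, 91, 91, 91, 91, 91]
t=28: [75, 75, 75, 75, 75, 75, 75, 75, 75, 75, 75, 75, 75, 75, 75]
t=29: [98, 98, 98, 98, 98, 98, 98, 98, 98, 98, 98, 98, 98, 98, 98]
t=30: [65, 65, 65, 65, 65, 65, 65, 65, 65, 65, 65, 65, 65, 65, 65]
t=31: [92, 92, 92, 92, 92, 92, 92, 92, 92, 92, 92, 92, 92, 92, 92]
t=32: [74, 74, 74, 74, 74, 74, 74, 74, 74, 74, 74, 74, 74, 74, 74]
t=33: [100, 100, 100, 100, 100, 100, 100, 100, 100, 100, 100, 100, 100, 100, 100]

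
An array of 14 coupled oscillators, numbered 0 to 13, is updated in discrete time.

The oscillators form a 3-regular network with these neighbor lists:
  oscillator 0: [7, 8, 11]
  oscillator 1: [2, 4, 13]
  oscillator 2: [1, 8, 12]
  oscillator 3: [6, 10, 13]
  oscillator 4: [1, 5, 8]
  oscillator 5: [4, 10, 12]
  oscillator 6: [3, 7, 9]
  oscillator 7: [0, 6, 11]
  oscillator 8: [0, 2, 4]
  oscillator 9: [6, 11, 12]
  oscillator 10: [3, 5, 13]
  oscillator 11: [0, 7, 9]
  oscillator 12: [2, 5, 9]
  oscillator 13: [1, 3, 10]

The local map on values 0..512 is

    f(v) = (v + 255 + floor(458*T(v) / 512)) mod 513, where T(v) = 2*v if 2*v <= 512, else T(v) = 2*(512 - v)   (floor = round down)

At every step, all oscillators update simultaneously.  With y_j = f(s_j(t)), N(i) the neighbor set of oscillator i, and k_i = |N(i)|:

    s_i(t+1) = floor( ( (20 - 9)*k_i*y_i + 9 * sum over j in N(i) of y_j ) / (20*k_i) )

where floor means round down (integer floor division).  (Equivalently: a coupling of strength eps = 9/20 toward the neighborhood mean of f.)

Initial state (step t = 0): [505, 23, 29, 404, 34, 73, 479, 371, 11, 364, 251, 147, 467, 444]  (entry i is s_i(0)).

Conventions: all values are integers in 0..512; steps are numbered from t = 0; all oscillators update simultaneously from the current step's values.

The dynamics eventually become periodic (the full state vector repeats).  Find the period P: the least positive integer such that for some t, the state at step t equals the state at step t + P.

Simulating step by step:
t=0: [505, 23, 29, 404, 34, 73, 479, 371, 11, 364, 251, 147, 467, 444]
t=1: [262, 324, 318, 340, 351, 413, 315, 304, 298, 311, 408, 232, 333, 333]
t=2: [432, 398, 406, 384, 382, 349, 407, 417, 417, 405, 352, 406, 389, 386]
t=3: [323, 345, 338, 355, 353, 373, 337, 328, 331, 339, 372, 332, 351, 355]
t=4: [400, 383, 389, 377, 380, 368, 390, 398, 393, 389, 367, 396, 381, 376]
t=5: [343, 355, 351, 359, 357, 364, 350, 344, 348, 350, 365, 345, 356, 361]
t=6: [385, 376, 380, 374, 376, 371, 380, 385, 382, 381, 370, 384, 377, 373]
t=7: [354, 360, 358, 362, 360, 363, 357, 354, 356, 357, 364, 355, 360, 363]
t=8: [377, 373, 374, 372, 373, 371, 375, 377, 376, 375, 370, 377, 373, 371]
t=9: [360, 363, 362, 364, 363, 364, 362, 360, 361, 361, 365, 360, 363, 364]
t=10: [373, 371, 371, 370, 371, 370, 372, 372, 372, 372, 369, 373, 371, 370]
t=11: [363, 365, 364, 365, 365, 365, 364, 363, 364, 364, 366, 363, 365, 365]
t=12: [370, 369, 369, 369, 369, 369, 370, 370, 370, 370, 369, 370, 369, 369]
t=13: [366, 366, 366, 366, 366, 366, 366, 366, 366, 366, 366, 366, 366, 366]
t=14: [369, 369, 369, 369, 369, 369, 369, 369, 369, 369, 369, 369, 369, 369]
t=15: [366, 366, 366, 366, 366, 366, 366, 366, 366, 366, 366, 366, 366, 366]

Answer: 2
Key observation: The state at step 13, [366, 366, 366, 366, 366, 366, 366, 366, 366, 366, 366, 366, 366, 366], reappears at step 15 — and no state repeats earlier — so the cycle the system enters has period 2.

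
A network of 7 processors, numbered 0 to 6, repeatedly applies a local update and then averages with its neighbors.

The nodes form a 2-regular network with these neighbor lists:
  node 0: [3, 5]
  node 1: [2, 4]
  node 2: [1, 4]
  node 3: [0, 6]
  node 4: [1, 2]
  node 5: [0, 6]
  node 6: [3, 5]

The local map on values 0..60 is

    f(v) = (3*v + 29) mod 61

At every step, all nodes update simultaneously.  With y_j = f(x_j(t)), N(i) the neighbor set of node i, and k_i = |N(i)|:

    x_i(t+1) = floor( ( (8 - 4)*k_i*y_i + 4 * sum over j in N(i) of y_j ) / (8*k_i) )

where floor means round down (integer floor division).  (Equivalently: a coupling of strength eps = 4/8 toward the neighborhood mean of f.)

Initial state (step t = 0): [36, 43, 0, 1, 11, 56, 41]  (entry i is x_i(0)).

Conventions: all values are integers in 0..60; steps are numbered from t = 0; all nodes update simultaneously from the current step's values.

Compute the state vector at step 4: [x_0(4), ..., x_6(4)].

Simulating step by step:
t=0: [36, 43, 0, 1, 11, 56, 41]
t=1: [19, 25, 23, 27, 16, 18, 26]
t=2: [30, 34, 33, 42, 28, 28, 40]
t=3: [50, 19, 18, 37, 29, 47, 34]
t=4: [45, 31, 31, 25, 39, 40, 21]

Answer: [45, 31, 31, 25, 39, 40, 21]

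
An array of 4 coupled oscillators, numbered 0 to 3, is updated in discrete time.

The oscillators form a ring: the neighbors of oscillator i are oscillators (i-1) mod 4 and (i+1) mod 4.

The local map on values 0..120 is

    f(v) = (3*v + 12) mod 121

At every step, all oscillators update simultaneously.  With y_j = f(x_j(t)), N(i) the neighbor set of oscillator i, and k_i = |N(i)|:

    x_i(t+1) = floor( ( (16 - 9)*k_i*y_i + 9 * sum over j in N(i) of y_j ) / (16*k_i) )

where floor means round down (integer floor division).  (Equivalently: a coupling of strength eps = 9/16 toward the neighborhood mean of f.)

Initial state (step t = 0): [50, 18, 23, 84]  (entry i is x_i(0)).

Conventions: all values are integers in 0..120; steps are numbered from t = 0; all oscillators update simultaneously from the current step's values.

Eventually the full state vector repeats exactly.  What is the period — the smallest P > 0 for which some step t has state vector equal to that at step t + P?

Simulating step by step:
t=0: [50, 18, 23, 84]
t=1: [42, 63, 60, 43]
t=2: [35, 59, 59, 33]
t=3: [101, 81, 80, 100]
t=4: [55, 29, 27, 53]
t=5: [66, 85, 82, 63]
t=6: [68, 40, 36, 64]
t=7: [68, 65, 78, 96]
t=8: [82, 65, 42, 53]
t=9: [45, 46, 45, 31]
t=10: [49, 27, 49, 60]
t=11: [62, 62, 62, 52]
t=12: [68, 77, 68, 63]
t=13: [64, 53, 64, 88]
t=14: [59, 68, 59, 61]
t=15: [77, 79, 77, 70]
t=16: [30, 3, 30, 44]
t=17: [57, 66, 57, 67]
t=18: [78, 73, 78, 75]
t=19: [65, 50, 65, 53]
t=20: [63, 66, 63, 70]
t=21: [88, 83, 88, 89]
t=22: [30, 27, 30, 35]
t=23: [103, 98, 103, 108]
t=24: [79, 72, 79, 85]
t=25: [40, 50, 40, 14]
t=26: [31, 24, 31, 29]
t=27: [97, 95, 97, 102]
t=28: [63, 58, 63, 67]
t=29: [79, 73, 79, 85]
t=30: [41, 52, 41, 14]
t=31: [34, 28, 34, 31]
t=32: [106, 106, 106, 110]
t=33: [91, 88, 91, 93]
t=34: [42, 39, 42, 45]
t=35: [17, 13, 17, 20]
t=36: [62, 57, 62, 66]
t=37: [76, 70, 76, 82]
t=38: [84, 111, 84, 73]
t=39: [69, 57, 69, 60]
t=40: [80, 82, 80, 86]
t=41: [16, 12, 16, 17]
t=42: [57, 54, 57, 61]
t=43: [62, 58, 62, 67]
t=44: [77, 71, 77, 83]
t=45: [35, 46, 35, 8]
t=46: [69, 78, 69, 81]
t=47: [47, 56, 47, 60]
t=48: [50, 43, 50, 49]
t=49: [34, 31, 34, 39]
t=50: [81, 110, 81, 67]
t=51: [59, 51, 59, 47]
t=52: [51, 57, 51, 52]
t=53: [49, 51, 49, 45]
t=54: [36, 40, 36, 32]
t=55: [85, 72, 85, 114]
t=56: [72, 60, 72, 63]
t=57: [89, 91, 89, 95]
t=58: [43, 39, 43, 44]
t=59: [17, 14, 17, 21]
t=60: [63, 59, 63, 68]
t=61: [80, 74, 80, 86]
t=62: [44, 55, 44, 17]
t=63: [43, 37, 43, 40]
t=64: [12, 12, 12, 16]
t=65: [51, 48, 51, 53]
t=66: [43, 40, 43, 46]
t=67: [20, 16, 20, 23]
t=68: [71, 66, 71, 75]
t=69: [103, 97, 103, 109]
t=70: [79, 71, 79, 86]
t=71: [40, 49, 40, 16]
t=72: [32, 22, 32, 32]
t=73: [99, 94, 99, 108]
t=74: [70, 60, 70, 78]
t=75: [65, 87, 65, 58]
t=76: [64, 61, 64, 76]
t=77: [90, 79, 90, 98]
t=78: [37, 25, 37, 50]
t=79: [36, 39, 36, 19]
t=80: [74, 71, 74, 97]
t=81: [95, 109, 95, 90]
t=82: [62, 73, 62, 48]
t=83: [74, 91, 74, 58]
t=84: [79, 82, 79, 92]
t=85: [20, 10, 20, 24]
t=86: [66, 58, 66, 77]
t=87: [57, 78, 57, 50]
t=88: [39, 36, 39, 52]
t=89: [50, 57, 50, 25]
t=90: [59, 50, 59, 61]
t=91: [62, 56, 62, 70]
t=92: [78, 69, 78, 87]
t=93: [38, 45, 38, 15]
t=94: [25, 14, 25, 27]
t=95: [79, 72, 79, 89]
t=96: [43, 50, 43, 20]
t=97: [40, 29, 40, 42]
t=98: [37, 49, 37, 13]
t=99: [25, 17, 25, 23]
t=100: [78, 76, 78, 84]
t=101: [41, 54, 41, 11]
t=102: [33, 31, 33, 27]
t=103: [104, 108, 104, 103]
t=104: [84, 87, 84, 80]
t=105: [21, 25, 21, 16]
t=106: [74, 80, 74, 68]
t=107: [78, 67, 78, 105]
t=108: [51, 42, 51, 39]
t=109: [26, 32, 26, 28]
t=110: [96, 97, 96, 92]
t=111: [55, 59, 55, 52]
t=112: [56, 61, 56, 52]
t=113: [59, 65, 59, 53]
t=114: [68, 75, 68, 60]
t=115: [94, 104, 94, 84]
t=116: [52, 65, 52, 38]
t=117: [46, 64, 46, 28]
t=118: [63, 52, 63, 58]
t=119: [66, 65, 66, 73]
t=120: [94, 87, 94, 98]
t=121: [49, 42, 49, 57]
t=122: [38, 28, 38, 48]
t=123: [39, 44, 39, 18]
t=124: [28, 14, 28, 33]
t=125: [88, 77, 88, 102]
t=126: [36, 19, 36, 52]
t=127: [85, 97, 85, 88]
t=128: [37, 40, 37, 28]
t=129: [30, 5, 30, 43]
t=130: [57, 69, 57, 66]
t=131: [79, 77, 79, 73]
t=132: [34, 4, 34, 52]
t=133: [69, 74, 69, 84]
t=134: [80, 104, 80, 64]
t=135: [50, 41, 50, 41]
t=136: [25, 29, 25, 29]
t=137: [93, 92, 93, 92]
t=138: [47, 47, 47, 47]
t=139: [32, 32, 32, 32]
t=140: [108, 108, 108, 108]
t=141: [94, 94, 94, 94]
t=142: [52, 52, 52, 52]
t=143: [47, 47, 47, 47]

Answer: 5
Key observation: The state at step 138, [47, 47, 47, 47], reappears at step 143 — and no state repeats earlier — so the cycle the system enters has period 5.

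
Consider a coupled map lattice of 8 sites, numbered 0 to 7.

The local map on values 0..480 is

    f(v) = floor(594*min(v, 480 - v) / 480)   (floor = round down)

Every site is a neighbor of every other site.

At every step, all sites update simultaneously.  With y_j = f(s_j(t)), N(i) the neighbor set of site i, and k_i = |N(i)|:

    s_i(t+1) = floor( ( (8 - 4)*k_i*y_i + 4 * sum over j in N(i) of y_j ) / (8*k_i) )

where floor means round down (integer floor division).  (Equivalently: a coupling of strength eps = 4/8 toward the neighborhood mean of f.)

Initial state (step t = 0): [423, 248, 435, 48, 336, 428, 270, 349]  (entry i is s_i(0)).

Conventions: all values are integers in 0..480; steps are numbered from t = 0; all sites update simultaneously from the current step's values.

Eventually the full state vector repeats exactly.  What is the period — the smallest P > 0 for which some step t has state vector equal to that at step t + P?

Answer: 4
Key observation: The state at step 23, [294, 294, 294, 294, 294, 294, 294, 294], reappears at step 27 — and no state repeats earlier — so the cycle the system enters has period 4.

Derivation:
t=0: [423, 248, 435, 48, 336, 428, 270, 349]
t=1: [111, 204, 104, 106, 157, 108, 192, 150]
t=2: [158, 207, 154, 155, 182, 156, 201, 179]
t=3: [206, 232, 204, 204, 219, 205, 229, 217]
t=4: [260, 274, 259, 259, 267, 259, 272, 266]
t=5: [268, 260, 269, 269, 264, 269, 262, 265]
t=6: [263, 267, 263, 263, 265, 263, 266, 265]
t=7: [267, 264, 267, 267, 266, 267, 265, 266]
t=8: [263, 265, 263, 263, 264, 263, 264, 264]
t=9: [267, 266, 267, 267, 267, 267, 267, 267]
t=10: [263, 263, 263, 263, 263, 263, 263, 263]
t=11: [268, 268, 268, 268, 268, 268, 268, 268]
t=12: [262, 262, 262, 262, 262, 262, 262, 262]
t=13: [269, 269, 269, 269, 269, 269, 269, 269]
t=14: [261, 261, 261, 261, 261, 261, 261, 261]
t=15: [271, 271, 271, 271, 271, 271, 271, 271]
t=16: [258, 258, 258, 258, 258, 258, 258, 258]
t=17: [274, 274, 274, 274, 274, 274, 274, 274]
t=18: [254, 254, 254, 254, 254, 254, 254, 254]
t=19: [279, 279, 279, 279, 279, 279, 279, 279]
t=20: [248, 248, 248, 248, 248, 248, 248, 248]
t=21: [287, 287, 287, 287, 287, 287, 287, 287]
t=22: [238, 238, 238, 238, 238, 238, 238, 238]
t=23: [294, 294, 294, 294, 294, 294, 294, 294]
t=24: [230, 230, 230, 230, 230, 230, 230, 230]
t=25: [284, 284, 284, 284, 284, 284, 284, 284]
t=26: [242, 242, 242, 242, 242, 242, 242, 242]
t=27: [294, 294, 294, 294, 294, 294, 294, 294]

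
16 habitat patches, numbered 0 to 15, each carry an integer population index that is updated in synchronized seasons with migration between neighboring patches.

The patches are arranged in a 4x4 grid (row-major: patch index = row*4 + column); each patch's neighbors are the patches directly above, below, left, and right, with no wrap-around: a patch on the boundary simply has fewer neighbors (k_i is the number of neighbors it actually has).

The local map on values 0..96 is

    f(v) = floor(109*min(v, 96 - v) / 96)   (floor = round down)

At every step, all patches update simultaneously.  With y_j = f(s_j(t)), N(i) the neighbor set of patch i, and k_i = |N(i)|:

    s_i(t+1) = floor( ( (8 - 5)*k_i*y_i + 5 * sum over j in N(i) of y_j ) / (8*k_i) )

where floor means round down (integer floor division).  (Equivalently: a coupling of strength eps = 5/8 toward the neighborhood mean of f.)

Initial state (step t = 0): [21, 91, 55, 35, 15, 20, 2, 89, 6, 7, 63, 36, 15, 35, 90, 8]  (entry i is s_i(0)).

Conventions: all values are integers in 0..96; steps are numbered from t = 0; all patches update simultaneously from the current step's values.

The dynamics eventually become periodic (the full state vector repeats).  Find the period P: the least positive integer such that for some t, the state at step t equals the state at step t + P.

Simulating step by step:
t=0: [21, 91, 55, 35, 15, 20, 2, 89, 6, 7, 63, 36, 15, 35, 90, 8]
t=1: [15, 20, 26, 31, 17, 13, 18, 19, 10, 18, 22, 26, 20, 20, 19, 17]
t=2: [19, 20, 26, 28, 15, 17, 21, 25, 16, 18, 23, 24, 18, 21, 21, 22]
t=3: [20, 22, 26, 29, 18, 19, 24, 27, 18, 20, 24, 26, 20, 21, 23, 24]
t=4: [22, 24, 28, 30, 20, 22, 26, 29, 20, 22, 26, 28, 21, 23, 25, 27]
t=5: [24, 26, 30, 32, 22, 24, 29, 31, 22, 24, 28, 30, 23, 25, 28, 29]
t=6: [26, 29, 32, 35, 25, 27, 31, 34, 25, 27, 31, 33, 26, 28, 30, 32]
t=7: [29, 31, 35, 37, 28, 30, 34, 37, 28, 30, 34, 36, 29, 31, 34, 35]
t=8: [32, 35, 38, 41, 31, 34, 38, 40, 31, 34, 37, 39, 32, 34, 37, 39]
t=9: [36, 39, 42, 44, 35, 38, 42, 44, 35, 38, 41, 43, 36, 38, 41, 43]
t=10: [40, 43, 46, 48, 40, 43, 46, 48, 40, 42, 46, 47, 40, 43, 45, 47]
t=11: [45, 48, 51, 53, 45, 48, 51, 53, 45, 47, 51, 53, 45, 47, 51, 52]
t=12: [51, 52, 51, 48, 51, 52, 51, 48, 51, 52, 50, 48, 51, 52, 51, 49]
t=13: [50, 49, 51, 53, 50, 49, 51, 53, 50, 49, 51, 53, 50, 49, 51, 52]
t=14: [52, 52, 50, 48, 52, 52, 50, 48, 52, 52, 50, 48, 52, 52, 51, 49]
t=15: [49, 49, 51, 53, 49, 49, 51, 53, 49, 49, 51, 53, 49, 49, 51, 52]
t=16: [53, 52, 50, 48, 53, 52, 50, 48, 53, 52, 50, 48, 53, 52, 51, 49]
t=17: [48, 49, 51, 53, 48, 49, 51, 53, 48, 49, 51, 53, 48, 49, 51, 52]
t=18: [53, 52, 50, 48, 53, 52, 50, 48, 53, 52, 50, 48, 53, 52, 51, 49]

Answer: 2
Key observation: The state at step 16, [53, 52, 50, 48, 53, 52, 50, 48, 53, 52, 50, 48, 53, 52, 51, 49], reappears at step 18 — and no state repeats earlier — so the cycle the system enters has period 2.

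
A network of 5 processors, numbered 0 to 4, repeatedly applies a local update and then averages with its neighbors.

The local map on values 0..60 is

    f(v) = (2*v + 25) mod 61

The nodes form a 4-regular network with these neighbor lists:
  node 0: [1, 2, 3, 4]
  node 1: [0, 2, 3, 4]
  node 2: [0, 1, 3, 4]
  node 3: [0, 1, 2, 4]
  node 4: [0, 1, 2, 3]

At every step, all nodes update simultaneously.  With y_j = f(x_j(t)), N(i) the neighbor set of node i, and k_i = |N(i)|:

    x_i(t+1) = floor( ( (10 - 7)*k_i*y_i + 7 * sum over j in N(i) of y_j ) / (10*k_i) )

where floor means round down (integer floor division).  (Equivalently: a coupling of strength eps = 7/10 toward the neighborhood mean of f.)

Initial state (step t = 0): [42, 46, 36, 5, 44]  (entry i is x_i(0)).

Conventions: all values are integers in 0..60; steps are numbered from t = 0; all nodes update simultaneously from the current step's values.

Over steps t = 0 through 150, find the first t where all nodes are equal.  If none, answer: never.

Simulating step by step:
t=0: [42, 46, 36, 5, 44]  (not all equal)
t=1: [45, 46, 44, 44, 46]  (not all equal)
t=2: [54, 54, 53, 53, 54]  (not all equal)
t=3: [10, 10, 10, 10, 10]  (all equal)

Answer: 3
Key observation: Synchronization is absorbing here: once all nodes are equal they stay equal, and step 3 is the first all-equal step.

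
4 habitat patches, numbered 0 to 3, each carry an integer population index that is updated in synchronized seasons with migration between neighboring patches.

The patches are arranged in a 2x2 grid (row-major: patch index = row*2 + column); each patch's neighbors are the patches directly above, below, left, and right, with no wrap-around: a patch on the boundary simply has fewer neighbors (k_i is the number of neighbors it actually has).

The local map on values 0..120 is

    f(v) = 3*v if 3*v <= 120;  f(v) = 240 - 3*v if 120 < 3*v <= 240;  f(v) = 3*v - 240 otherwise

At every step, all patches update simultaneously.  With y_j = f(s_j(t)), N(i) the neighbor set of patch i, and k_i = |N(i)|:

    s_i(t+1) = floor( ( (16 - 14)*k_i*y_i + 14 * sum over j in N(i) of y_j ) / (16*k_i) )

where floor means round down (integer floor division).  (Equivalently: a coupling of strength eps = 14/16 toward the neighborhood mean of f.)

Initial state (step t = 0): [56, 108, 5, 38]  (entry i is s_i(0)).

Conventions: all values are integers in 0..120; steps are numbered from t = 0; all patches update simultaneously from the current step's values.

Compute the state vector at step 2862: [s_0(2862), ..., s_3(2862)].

Simulating step by step:
t=0: [56, 108, 5, 38]
t=1: [52, 91, 83, 57]
t=2: [28, 71, 68, 27]
t=3: [38, 75, 76, 37]
t=4: [26, 100, 99, 25]
t=5: [60, 74, 74, 60]
t=6: [23, 54, 54, 23]
t=7: [76, 70, 70, 76]
t=8: [27, 14, 14, 27]
t=9: [46, 76, 76, 46]
t=10: [23, 90, 90, 23]
t=11: [34, 64, 64, 34]
t=12: [54, 95, 95, 54]
t=13: [49, 73, 73, 49]
t=14: [30, 84, 84, 30]
t=15: [21, 80, 80, 21]
t=16: [7, 55, 55, 7]
t=17: [68, 27, 27, 68]
t=18: [75, 41, 41, 75]
t=19: [104, 27, 27, 104]
t=20: [79, 73, 73, 79]
t=21: [18, 5, 5, 18]
t=22: [19, 49, 49, 19]
t=23: [88, 61, 61, 88]
t=24: [52, 28, 28, 52]
t=25: [84, 84, 84, 84]
t=26: [12, 12, 12, 12]
t=27: [36, 36, 36, 36]
t=28: [108, 108, 108, 108]
t=29: [84, 84, 84, 84]

Answer: [12, 12, 12, 12]
Key observation: The state at step 25, [84, 84, 84, 84], reappears at step 29: the system is in a cycle of period 4 from step 25 on.  Therefore the state at step 2862 equals the state at step 25 + ((2862 - 25) mod 4) = 26, which is [12, 12, 12, 12].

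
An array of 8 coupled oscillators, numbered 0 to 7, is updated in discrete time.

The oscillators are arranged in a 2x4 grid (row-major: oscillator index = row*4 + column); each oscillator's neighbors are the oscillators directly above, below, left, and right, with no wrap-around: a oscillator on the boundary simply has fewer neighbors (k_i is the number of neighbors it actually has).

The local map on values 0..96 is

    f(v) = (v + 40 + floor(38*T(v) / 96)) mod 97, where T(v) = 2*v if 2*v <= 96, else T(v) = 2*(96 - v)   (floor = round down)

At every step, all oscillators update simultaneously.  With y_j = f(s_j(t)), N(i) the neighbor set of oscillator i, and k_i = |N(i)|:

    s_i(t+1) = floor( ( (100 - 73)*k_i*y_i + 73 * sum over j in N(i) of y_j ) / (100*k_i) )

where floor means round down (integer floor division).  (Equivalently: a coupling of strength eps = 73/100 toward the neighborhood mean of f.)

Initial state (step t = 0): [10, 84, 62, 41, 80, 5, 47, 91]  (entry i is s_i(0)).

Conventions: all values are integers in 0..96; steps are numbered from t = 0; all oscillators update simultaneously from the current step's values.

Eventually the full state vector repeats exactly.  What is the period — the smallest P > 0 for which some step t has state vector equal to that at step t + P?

Answer: 5
Key observation: The state at step 33, [38, 38, 38, 38, 38, 38, 38, 38], reappears at step 38 — and no state repeats earlier — so the cycle the system enters has period 5.

Derivation:
t=0: [10, 84, 62, 41, 80, 5, 47, 91]
t=1: [41, 42, 27, 29, 47, 36, 35, 25]
t=2: [20, 31, 51, 87, 15, 14, 44, 57]
t=3: [79, 66, 45, 31, 68, 61, 35, 29]
t=4: [33, 30, 38, 67, 33, 25, 36, 61]
t=5: [35, 48, 35, 23, 31, 47, 32, 22]
t=6: [46, 16, 28, 52, 37, 37, 27, 50]
t=7: [34, 48, 69, 51, 14, 42, 54, 50]
t=8: [35, 20, 30, 30, 25, 35, 27, 29]
t=9: [59, 45, 87, 92, 26, 61, 69, 90]
t=10: [48, 30, 32, 37, 45, 42, 34, 35]
t=11: [50, 36, 25, 4, 23, 33, 6, 5]
t=12: [39, 29, 47, 60, 33, 34, 46, 48]
t=13: [37, 34, 43, 28, 6, 29, 21, 28]
t=14: [21, 30, 46, 64, 50, 56, 69, 85]
t=15: [65, 57, 45, 30, 46, 45, 31, 33]
t=16: [28, 27, 59, 34, 26, 42, 37, 69]
t=17: [87, 57, 32, 24, 62, 49, 22, 13]
t=18: [32, 24, 46, 45, 32, 41, 43, 76]
t=19: [30, 32, 37, 27, 5, 29, 23, 24]
t=20: [42, 46, 43, 57, 80, 55, 66, 84]
t=21: [26, 23, 26, 28, 26, 30, 29, 32]
t=22: [84, 86, 86, 55, 88, 87, 68, 66]
t=23: [36, 36, 33, 32, 36, 35, 34, 31]
t=24: [7, 5, 2, 35, 6, 5, 25, 26]
t=25: [49, 47, 44, 48, 50, 57, 65, 55]
t=26: [28, 26, 27, 26, 29, 29, 28, 30]
t=27: [88, 88, 87, 89, 90, 89, 90, 89]
t=28: [37, 37, 37, 37, 37, 37, 37, 37]
t=29: [9, 9, 9, 9, 9, 9, 9, 9]
t=30: [56, 56, 56, 56, 56, 56, 56, 56]
t=31: [30, 30, 30, 30, 30, 30, 30, 30]
t=32: [93, 93, 93, 93, 93, 93, 93, 93]
t=33: [38, 38, 38, 38, 38, 38, 38, 38]
t=34: [11, 11, 11, 11, 11, 11, 11, 11]
t=35: [59, 59, 59, 59, 59, 59, 59, 59]
t=36: [31, 31, 31, 31, 31, 31, 31, 31]
t=37: [95, 95, 95, 95, 95, 95, 95, 95]
t=38: [38, 38, 38, 38, 38, 38, 38, 38]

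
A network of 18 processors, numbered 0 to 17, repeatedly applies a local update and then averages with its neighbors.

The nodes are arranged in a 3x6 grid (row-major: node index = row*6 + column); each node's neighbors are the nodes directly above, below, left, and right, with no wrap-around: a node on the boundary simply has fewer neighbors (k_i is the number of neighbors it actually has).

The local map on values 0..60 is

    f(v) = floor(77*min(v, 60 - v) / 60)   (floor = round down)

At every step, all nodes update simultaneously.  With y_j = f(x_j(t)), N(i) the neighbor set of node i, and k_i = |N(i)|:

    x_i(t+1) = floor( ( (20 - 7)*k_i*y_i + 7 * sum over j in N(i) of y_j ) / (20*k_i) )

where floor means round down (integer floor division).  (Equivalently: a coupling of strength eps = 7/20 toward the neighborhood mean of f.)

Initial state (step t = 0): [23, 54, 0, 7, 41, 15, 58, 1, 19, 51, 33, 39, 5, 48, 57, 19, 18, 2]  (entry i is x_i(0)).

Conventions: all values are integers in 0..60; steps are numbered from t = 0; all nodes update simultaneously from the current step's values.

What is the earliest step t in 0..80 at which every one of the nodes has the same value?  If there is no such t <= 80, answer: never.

Simulating step by step:
t=0: [23, 54, 0, 7, 41, 15, 58, 1, 19, 51, 33, 39, 5, 48, 57, 19, 18, 2]  (not all equal)
t=1: [20, 8, 4, 9, 22, 21, 5, 4, 16, 15, 29, 23, 6, 10, 9, 19, 21, 9]  (not all equal)
t=2: [19, 10, 8, 13, 26, 26, 8, 7, 16, 20, 32, 27, 7, 10, 13, 22, 25, 16]  (not all equal)
t=3: [19, 12, 12, 18, 31, 33, 11, 9, 18, 24, 33, 32, 9, 11, 17, 26, 30, 24]  (not all equal)
t=4: [20, 15, 16, 24, 34, 34, 14, 12, 21, 29, 34, 34, 12, 14, 21, 31, 36, 32]  (not all equal)
t=5: [22, 19, 21, 30, 32, 33, 17, 16, 25, 35, 33, 33, 15, 17, 26, 34, 31, 33]  (not all equal)
t=6: [26, 24, 27, 35, 35, 34, 21, 21, 30, 32, 34, 34, 19, 22, 31, 33, 35, 34]  (not all equal)
t=7: [31, 30, 33, 32, 32, 32, 26, 27, 36, 34, 33, 33, 25, 28, 35, 34, 32, 32]  (not all equal)
t=8: [36, 36, 34, 34, 34, 34, 33, 34, 31, 33, 34, 34, 32, 34, 32, 33, 34, 34]  (not all equal)
t=9: [30, 30, 33, 33, 33, 33, 33, 33, 35, 34, 33, 33, 34, 33, 34, 34, 33, 33]  (not all equal)
t=10: [37, 37, 34, 33, 34, 34, 34, 34, 32, 33, 33, 34, 33, 33, 33, 33, 33, 34]  (not all equal)
t=11: [29, 29, 32, 33, 33, 33, 32, 32, 34, 34, 33, 33, 33, 33, 34, 34, 33, 33]  (not all equal)
t=12: [36, 36, 34, 34, 34, 34, 35, 34, 33, 33, 33, 34, 34, 34, 33, 33, 33, 34]  (not all equal)
t=13: [30, 30, 32, 33, 33, 33, 32, 32, 33, 33, 33, 33, 32, 33, 33, 34, 33, 33]  (not all equal)
t=14: [37, 37, 35, 34, 34, 34, 35, 35, 34, 33, 34, 34, 34, 34, 33, 33, 33, 34]  (not all equal)
t=15: [29, 29, 31, 33, 33, 33, 31, 31, 33, 33, 33, 33, 32, 33, 33, 34, 33, 33]  (not all equal)
t=16: [37, 37, 36, 34, 34, 34, 36, 36, 34, 33, 34, 34, 35, 34, 33, 33, 33, 34]  (not all equal)
t=17: [29, 29, 30, 32, 33, 33, 30, 30, 32, 33, 33, 33, 31, 32, 33, 34, 33, 33]  (not all equal)
t=18: [37, 37, 37, 35, 34, 34, 37, 37, 35, 34, 34, 34, 36, 35, 34, 33, 33, 34]  (not all equal)
t=19: [29, 29, 29, 31, 32, 33, 29, 29, 31, 32, 33, 33, 30, 31, 32, 33, 33, 33]  (not all equal)
t=20: [37, 37, 37, 36, 35, 34, 37, 37, 36, 35, 34, 34, 37, 36, 35, 34, 34, 34]  (not all equal)
t=21: [29, 29, 29, 30, 32, 32, 29, 29, 30, 31, 32, 33, 29, 30, 31, 32, 33, 33]  (not all equal)
t=22: [37, 37, 37, 37, 35, 34, 37, 37, 37, 36, 35, 34, 37, 37, 37, 35, 34, 34]  (not all equal)
t=23: [29, 29, 29, 29, 31, 32, 29, 29, 29, 30, 32, 32, 29, 29, 29, 31, 32, 33]  (not all equal)
t=24: [37, 37, 37, 37, 36, 35, 37, 37, 37, 37, 35, 34, 37, 37, 37, 36, 35, 34]  (not all equal)
t=25: [29, 29, 29, 29, 30, 31, 29, 29, 29, 29, 31, 32, 29, 29, 29, 30, 31, 32]  (not all equal)
t=26: [37, 37, 37, 37, 37, 36, 37, 37, 37, 37, 36, 35, 37, 37, 37, 37, 36, 35]  (not all equal)
t=27: [29, 29, 29, 29, 29, 30, 29, 29, 29, 29, 30, 31, 29, 29, 29, 29, 30, 31]  (not all equal)
t=28: [37, 37, 37, 37, 37, 37, 37, 37, 37, 37, 37, 37, 37, 37, 37, 37, 37, 37]  (all equal)

Answer: 28
Key observation: Synchronization is absorbing here: once all nodes are equal they stay equal, and step 28 is the first all-equal step.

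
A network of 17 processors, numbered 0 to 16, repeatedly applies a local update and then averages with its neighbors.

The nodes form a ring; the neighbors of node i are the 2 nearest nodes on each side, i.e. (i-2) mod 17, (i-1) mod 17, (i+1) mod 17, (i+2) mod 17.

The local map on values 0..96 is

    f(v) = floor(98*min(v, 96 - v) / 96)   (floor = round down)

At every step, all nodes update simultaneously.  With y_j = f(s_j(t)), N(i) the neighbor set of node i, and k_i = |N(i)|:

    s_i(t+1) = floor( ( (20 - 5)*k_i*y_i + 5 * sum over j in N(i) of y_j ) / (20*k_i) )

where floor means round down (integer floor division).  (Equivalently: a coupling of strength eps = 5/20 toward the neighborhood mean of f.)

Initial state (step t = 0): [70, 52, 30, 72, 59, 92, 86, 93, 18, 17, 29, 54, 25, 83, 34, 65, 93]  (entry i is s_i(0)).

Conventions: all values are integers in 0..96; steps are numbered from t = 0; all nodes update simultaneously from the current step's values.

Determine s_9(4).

Simulating step by step:
t=0: [70, 52, 30, 72, 59, 92, 86, 93, 18, 17, 29, 54, 25, 83, 34, 65, 93]
t=1: [26, 38, 30, 25, 32, 7, 11, 5, 17, 18, 28, 36, 26, 18, 30, 28, 10]
t=2: [26, 34, 30, 25, 28, 9, 12, 7, 16, 18, 27, 32, 26, 21, 27, 26, 15]
t=3: [26, 31, 29, 25, 25, 11, 12, 8, 16, 18, 26, 29, 26, 22, 25, 25, 18]
t=4: [25, 29, 28, 24, 23, 12, 12, 9, 16, 18, 25, 27, 25, 23, 24, 24, 20]

Answer: s_9(4) = 18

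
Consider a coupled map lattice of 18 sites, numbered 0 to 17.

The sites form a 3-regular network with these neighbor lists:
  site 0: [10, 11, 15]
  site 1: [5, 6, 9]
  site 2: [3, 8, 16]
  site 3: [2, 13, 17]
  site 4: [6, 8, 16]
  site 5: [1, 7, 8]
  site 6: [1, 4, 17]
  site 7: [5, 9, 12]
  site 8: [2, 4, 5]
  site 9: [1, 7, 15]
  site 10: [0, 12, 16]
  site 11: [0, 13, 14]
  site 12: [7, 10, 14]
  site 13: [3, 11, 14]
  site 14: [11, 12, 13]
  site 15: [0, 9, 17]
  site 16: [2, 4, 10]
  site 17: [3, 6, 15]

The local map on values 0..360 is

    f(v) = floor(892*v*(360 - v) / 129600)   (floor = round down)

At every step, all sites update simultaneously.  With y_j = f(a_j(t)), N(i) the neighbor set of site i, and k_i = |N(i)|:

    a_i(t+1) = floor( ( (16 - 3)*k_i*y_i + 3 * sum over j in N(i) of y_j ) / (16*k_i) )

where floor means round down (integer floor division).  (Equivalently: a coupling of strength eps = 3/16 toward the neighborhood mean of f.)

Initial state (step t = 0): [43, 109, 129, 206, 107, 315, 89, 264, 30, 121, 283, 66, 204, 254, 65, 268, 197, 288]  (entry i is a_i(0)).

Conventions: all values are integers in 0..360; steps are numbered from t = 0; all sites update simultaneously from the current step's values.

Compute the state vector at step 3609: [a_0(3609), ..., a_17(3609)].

Simulating step by step:
t=0: [43, 109, 129, 206, 107, 315, 89, 264, 30, 121, 283, 66, 204, 254, 65, 268, 197, 288]
t=1: [103, 181, 198, 210, 179, 105, 167, 173, 85, 194, 154, 133, 206, 180, 140, 164, 213, 149]
t=2: [188, 219, 215, 216, 217, 187, 220, 219, 169, 221, 215, 206, 217, 220, 211, 218, 215, 216]
t=3: [220, 212, 214, 213, 213, 220, 211, 212, 220, 211, 214, 217, 213, 211, 215, 213, 213, 213]
t=4: [211, 214, 214, 215, 214, 211, 215, 214, 211, 215, 214, 213, 214, 215, 214, 214, 215, 215]
t=5: [215, 214, 214, 214, 214, 215, 214, 215, 215, 214, 215, 215, 215, 214, 214, 214, 214, 214]
t=6: [214, 214, 214, 215, 214, 214, 215, 214, 214, 214, 214, 214, 214, 214, 214, 214, 214, 215]
t=7: [215, 214, 214, 214, 214, 215, 214, 215, 215, 215, 215, 215, 215, 214, 215, 214, 215, 214]
t=8: [214, 214, 214, 215, 214, 214, 215, 214, 214, 214, 214, 214, 214, 214, 214, 214, 214, 215]

Answer: [215, 214, 214, 214, 214, 215, 214, 215, 215, 215, 215, 215, 215, 214, 215, 214, 215, 214]
Key observation: The state at step 6, [214, 214, 214, 215, 214, 214, 215, 214, 214, 214, 214, 214, 214, 214, 214, 214, 214, 215], reappears at step 8: the system is in a cycle of period 2 from step 6 on.  Therefore the state at step 3609 equals the state at step 6 + ((3609 - 6) mod 2) = 7, which is [215, 214, 214, 214, 214, 215, 214, 215, 215, 215, 215, 215, 215, 214, 215, 214, 215, 214].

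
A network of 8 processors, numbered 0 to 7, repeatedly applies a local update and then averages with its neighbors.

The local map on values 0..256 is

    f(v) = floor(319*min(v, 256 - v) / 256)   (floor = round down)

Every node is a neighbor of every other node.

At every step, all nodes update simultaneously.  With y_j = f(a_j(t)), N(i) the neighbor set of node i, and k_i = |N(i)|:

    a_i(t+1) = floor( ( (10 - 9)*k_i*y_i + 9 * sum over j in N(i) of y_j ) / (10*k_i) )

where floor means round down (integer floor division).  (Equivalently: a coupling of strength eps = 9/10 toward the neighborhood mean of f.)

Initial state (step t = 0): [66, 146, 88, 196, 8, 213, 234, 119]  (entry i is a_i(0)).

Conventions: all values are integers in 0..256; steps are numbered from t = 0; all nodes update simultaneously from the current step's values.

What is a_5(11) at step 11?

Answer: a_5(11) = 122

Derivation:
t=0: [66, 146, 88, 196, 8, 213, 234, 119]
t=1: [79, 78, 79, 80, 81, 80, 81, 77]
t=2: [98, 98, 98, 98, 98, 98, 98, 98]
t=3: [122, 122, 122, 122, 122, 122, 122, 122]
t=4: [152, 152, 152, 152, 152, 152, 152, 152]
t=5: [129, 129, 129, 129, 129, 129, 129, 129]
t=6: [158, 158, 158, 158, 158, 158, 158, 158]
t=7: [122, 122, 122, 122, 122, 122, 122, 122]
t=8: [152, 152, 152, 152, 152, 152, 152, 152]
t=9: [129, 129, 129, 129, 129, 129, 129, 129]
t=10: [158, 158, 158, 158, 158, 158, 158, 158]
t=11: [122, 122, 122, 122, 122, 122, 122, 122]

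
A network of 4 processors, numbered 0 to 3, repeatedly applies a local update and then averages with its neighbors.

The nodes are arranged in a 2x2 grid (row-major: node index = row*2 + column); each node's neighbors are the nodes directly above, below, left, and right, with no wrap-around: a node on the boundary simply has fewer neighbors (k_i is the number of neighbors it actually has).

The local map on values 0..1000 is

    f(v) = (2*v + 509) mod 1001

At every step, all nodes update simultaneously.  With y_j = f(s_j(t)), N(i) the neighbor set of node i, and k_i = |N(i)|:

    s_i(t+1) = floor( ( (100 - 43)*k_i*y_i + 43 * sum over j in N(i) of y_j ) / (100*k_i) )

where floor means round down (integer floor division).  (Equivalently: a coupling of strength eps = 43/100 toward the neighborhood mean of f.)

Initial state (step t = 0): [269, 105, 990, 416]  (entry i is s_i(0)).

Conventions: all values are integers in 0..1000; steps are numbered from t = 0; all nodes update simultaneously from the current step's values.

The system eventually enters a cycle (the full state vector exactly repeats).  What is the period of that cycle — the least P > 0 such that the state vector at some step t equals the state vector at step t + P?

Simulating step by step:
t=0: [269, 105, 990, 416]
t=1: [285, 492, 360, 453]
t=2: [199, 386, 235, 390]
t=3: [787, 416, 814, 434]
t=4: [148, 292, 175, 316]
t=5: [663, 255, 692, 284]
t=6: [671, 205, 704, 238]
t=7: [879, 918, 916, 955]
t=8: [297, 342, 339, 384]
t=9: [139, 190, 187, 238]
t=10: [829, 887, 884, 942]
t=11: [213, 279, 276, 342]
t=12: [560, 279, 276, 136]
t=13: [385, 340, 337, 472]
t=14: [238, 264, 260, 337]
t=15: [575, 271, 266, 117]
t=16: [394, 329, 324, 442]
t=17: [237, 242, 236, 292]
t=18: [984, 797, 790, 476]
t=19: [311, 258, 250, 302]
t=20: [80, 65, 56, 70]
t=21: [652, 647, 637, 640]
t=22: [803, 801, 789, 789]
t=23: [106, 104, 91, 90]
t=24: [713, 711, 697, 695]
t=25: [926, 923, 908, 905]
t=26: [349, 346, 329, 326]
t=27: [196, 192, 173, 169]
t=28: [889, 884, 863, 858]
t=29: [271, 265, 242, 236]
t=30: [250, 243, 787, 780]
t=31: [235, 583, 62, 269]
t=32: [839, 604, 581, 307]
t=33: [403, 474, 447, 367]
t=34: [363, 379, 348, 322]
t=35: [234, 234, 199, 187]
t=36: [961, 956, 916, 908]
t=37: [407, 400, 354, 347]
t=38: [296, 288, 235, 227]
t=39: [285, 276, 786, 777]
t=40: [74, 64, 74, 64]
t=41: [652, 641, 652, 641]
t=42: [807, 794, 807, 794]
t=43: [115, 100, 115, 100]
t=44: [732, 715, 732, 715]
t=45: [964, 945, 964, 945]
t=46: [426, 405, 426, 405]
t=47: [350, 327, 350, 327]
t=48: [198, 171, 198, 171]
t=49: [893, 862, 893, 862]
t=50: [279, 244, 279, 244]
t=51: [266, 796, 266, 796]
t=52: [52, 86, 52, 86]
t=53: [627, 666, 627, 666]
t=54: [778, 823, 778, 823]
t=55: [82, 133, 82, 133]
t=56: [694, 753, 694, 753]
t=57: [706, 202, 706, 202]
t=58: [918, 914, 918, 914]
t=59: [341, 336, 341, 336]
t=60: [187, 182, 187, 182]
t=61: [880, 875, 880, 875]
t=62: [264, 259, 264, 259]
t=63: [33, 28, 33, 28]
t=64: [572, 567, 572, 567]
t=65: [649, 644, 649, 644]
t=66: [803, 798, 803, 798]
t=67: [110, 105, 110, 105]
t=68: [726, 721, 726, 721]
t=69: [957, 952, 957, 952]
t=70: [418, 413, 418, 413]
t=71: [341, 336, 341, 336]

Answer: 12
Key observation: The state at step 59, [341, 336, 341, 336], reappears at step 71 — and no state repeats earlier — so the cycle the system enters has period 12.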